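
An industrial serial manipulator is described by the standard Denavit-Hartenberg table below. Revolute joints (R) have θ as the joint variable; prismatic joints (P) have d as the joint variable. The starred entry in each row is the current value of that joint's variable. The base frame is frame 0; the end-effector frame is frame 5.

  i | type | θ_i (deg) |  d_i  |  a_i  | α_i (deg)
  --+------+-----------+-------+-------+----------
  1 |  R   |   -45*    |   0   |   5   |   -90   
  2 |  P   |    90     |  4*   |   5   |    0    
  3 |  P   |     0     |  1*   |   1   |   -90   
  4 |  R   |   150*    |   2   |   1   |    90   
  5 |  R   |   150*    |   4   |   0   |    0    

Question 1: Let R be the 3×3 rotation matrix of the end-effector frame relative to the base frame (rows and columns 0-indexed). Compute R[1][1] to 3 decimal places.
-0.436

End-effector y-axis (col 1 of R) = (0.7891,-0.4356,-0.4330)
R[1][1] = -0.4356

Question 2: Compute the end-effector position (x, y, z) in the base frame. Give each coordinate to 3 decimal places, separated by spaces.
after link 1: o_1 = (3.5355, -3.5355, 0.0000)
after link 2: o_2 = (6.3640, -0.7071, -5.0000)
after link 3: o_3 = (7.0711, 0.0000, -6.0000)
after link 4: o_4 = (5.3033, 1.0607, -5.1340)
after link 5: o_5 = (2.8538, -1.3888, -7.1340)

2.854 -1.389 -7.134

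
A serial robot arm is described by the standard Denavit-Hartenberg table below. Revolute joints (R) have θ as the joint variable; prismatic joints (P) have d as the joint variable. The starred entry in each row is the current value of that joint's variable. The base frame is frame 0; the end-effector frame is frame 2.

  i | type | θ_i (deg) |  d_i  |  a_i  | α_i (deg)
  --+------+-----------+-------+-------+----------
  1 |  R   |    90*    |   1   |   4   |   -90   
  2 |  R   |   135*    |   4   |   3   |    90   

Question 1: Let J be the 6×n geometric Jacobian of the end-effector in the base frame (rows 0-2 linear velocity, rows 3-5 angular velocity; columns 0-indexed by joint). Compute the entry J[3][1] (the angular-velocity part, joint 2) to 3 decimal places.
axis z_1 = (-1.0000,0.0000,0.0000); lever o_n−o_1 = (-4.0000,-2.1213,-2.1213)
cross product → J_v[:, 1] = (-0.0000,-2.1213,2.1213)
J_ω[:, 1] = z_1
entry J[3][1] = -1.0000

-1.000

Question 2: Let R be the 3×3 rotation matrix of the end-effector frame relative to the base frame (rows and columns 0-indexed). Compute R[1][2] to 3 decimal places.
0.707

End-effector z-axis (col 2 of R) = (-0.0000,0.7071,-0.7071)
R[1][2] = 0.7071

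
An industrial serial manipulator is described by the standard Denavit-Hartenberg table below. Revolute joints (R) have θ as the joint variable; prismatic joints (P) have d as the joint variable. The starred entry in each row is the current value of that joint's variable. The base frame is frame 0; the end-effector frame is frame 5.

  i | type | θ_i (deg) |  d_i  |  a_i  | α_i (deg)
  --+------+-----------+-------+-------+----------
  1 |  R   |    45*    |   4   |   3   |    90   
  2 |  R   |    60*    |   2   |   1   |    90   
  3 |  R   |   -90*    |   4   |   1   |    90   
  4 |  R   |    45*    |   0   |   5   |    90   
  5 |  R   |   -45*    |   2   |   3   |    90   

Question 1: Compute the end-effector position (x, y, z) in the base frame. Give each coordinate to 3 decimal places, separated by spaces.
after link 1: o_1 = (2.1213, 2.1213, 4.0000)
after link 2: o_2 = (3.8891, 1.0607, 4.8660)
after link 3: o_3 = (5.6315, 4.2173, 2.8660)
after link 4: o_4 = (5.2965, 8.8823, 1.0983)
after link 5: o_5 = (4.0384, 11.7455, 2.8925)

4.038 11.746 2.892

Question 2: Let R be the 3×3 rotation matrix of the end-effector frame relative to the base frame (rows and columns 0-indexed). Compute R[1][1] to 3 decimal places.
0.067

End-effector y-axis (col 1 of R) = (-0.9330,0.0670,0.3536)
R[1][1] = 0.0670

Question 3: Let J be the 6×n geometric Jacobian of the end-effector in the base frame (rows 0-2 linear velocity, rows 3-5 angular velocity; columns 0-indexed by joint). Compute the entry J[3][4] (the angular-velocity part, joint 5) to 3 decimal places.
-0.933

axis z_4 = (-0.9330,0.0670,0.3536); lever o_n−o_4 = (-1.2581,2.8632,1.7942)
cross product → J_v[:, 4] = (-0.8921,1.2292,-2.5871)
J_ω[:, 4] = z_4
entry J[3][4] = -0.9330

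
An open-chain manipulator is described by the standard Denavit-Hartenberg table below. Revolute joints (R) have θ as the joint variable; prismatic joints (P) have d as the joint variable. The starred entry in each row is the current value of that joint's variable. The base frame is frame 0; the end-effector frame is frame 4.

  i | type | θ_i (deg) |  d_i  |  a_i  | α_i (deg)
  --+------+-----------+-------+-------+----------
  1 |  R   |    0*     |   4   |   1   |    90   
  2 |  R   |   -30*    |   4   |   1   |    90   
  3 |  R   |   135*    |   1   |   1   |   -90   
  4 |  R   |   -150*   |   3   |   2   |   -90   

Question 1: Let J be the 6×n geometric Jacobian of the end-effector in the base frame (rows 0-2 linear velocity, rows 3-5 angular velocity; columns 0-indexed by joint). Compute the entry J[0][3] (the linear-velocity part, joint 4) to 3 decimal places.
axis z_3 = (-0.6124,0.7071,0.3536); lever o_n−o_3 = (-1.2765,3.3461,-0.4177)
cross product → J_v[:, 3] = (-1.4784,-0.7071,-1.1464)
J_ω[:, 3] = z_3
entry J[0][3] = -1.4784

-1.478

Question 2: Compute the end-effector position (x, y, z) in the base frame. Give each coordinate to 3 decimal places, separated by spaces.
-0.523 -1.361 2.570

after link 1: o_1 = (1.0000, 0.0000, 4.0000)
after link 2: o_2 = (1.8660, -4.0000, 3.5000)
after link 3: o_3 = (0.7537, -4.7071, 2.9875)
after link 4: o_4 = (-0.5228, -1.3610, 2.5698)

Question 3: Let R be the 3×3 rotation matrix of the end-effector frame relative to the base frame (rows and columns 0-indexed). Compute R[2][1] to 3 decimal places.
End-effector y-axis (col 1 of R) = (0.6124,-0.7071,-0.3536)
R[2][1] = -0.3536

-0.354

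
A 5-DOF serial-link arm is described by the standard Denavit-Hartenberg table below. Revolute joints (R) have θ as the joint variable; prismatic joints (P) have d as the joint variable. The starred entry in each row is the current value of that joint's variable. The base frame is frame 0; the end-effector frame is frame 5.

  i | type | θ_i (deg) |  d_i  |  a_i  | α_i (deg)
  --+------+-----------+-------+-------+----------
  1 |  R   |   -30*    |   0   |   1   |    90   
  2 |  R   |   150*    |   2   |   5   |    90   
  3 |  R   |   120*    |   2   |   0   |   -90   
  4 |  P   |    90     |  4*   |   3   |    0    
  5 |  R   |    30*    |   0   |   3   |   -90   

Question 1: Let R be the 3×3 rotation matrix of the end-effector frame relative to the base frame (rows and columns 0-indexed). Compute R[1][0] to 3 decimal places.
End-effector x-axis (col 0 of R) = (-0.3460,0.6998,-0.6250)
R[1][0] = 0.6998

0.700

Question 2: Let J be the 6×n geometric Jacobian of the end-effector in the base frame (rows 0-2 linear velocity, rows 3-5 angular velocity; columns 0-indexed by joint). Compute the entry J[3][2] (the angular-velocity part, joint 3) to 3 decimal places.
axis z_2 = (0.4330,-0.2500,0.8660); lever o_n−o_2 = (2.1271,2.5813,-4.4731)
cross product → J_v[:, 2] = (-1.1172,3.7790,1.6495)
J_ω[:, 2] = z_2
entry J[3][2] = 0.4330

0.433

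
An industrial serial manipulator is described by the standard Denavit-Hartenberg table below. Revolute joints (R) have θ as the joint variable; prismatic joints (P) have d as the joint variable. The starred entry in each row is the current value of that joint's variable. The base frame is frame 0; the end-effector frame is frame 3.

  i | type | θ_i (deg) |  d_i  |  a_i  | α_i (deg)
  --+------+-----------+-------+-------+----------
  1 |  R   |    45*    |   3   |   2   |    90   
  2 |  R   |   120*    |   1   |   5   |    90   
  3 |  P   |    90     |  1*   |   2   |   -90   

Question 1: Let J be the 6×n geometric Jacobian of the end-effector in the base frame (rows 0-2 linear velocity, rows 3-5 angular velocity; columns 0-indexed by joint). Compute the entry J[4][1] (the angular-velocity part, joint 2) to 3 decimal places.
axis z_1 = (0.7071,-0.7071,0.0000); lever o_n−o_1 = (0.9659,-3.2767,4.8301)
cross product → J_v[:, 1] = (-3.4154,-3.4154,-1.6340)
J_ω[:, 1] = z_1
entry J[4][1] = -0.7071

-0.707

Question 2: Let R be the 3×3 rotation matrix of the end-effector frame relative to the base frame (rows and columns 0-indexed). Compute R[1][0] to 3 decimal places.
-0.707

End-effector x-axis (col 0 of R) = (0.7071,-0.7071,0.0000)
R[1][0] = -0.7071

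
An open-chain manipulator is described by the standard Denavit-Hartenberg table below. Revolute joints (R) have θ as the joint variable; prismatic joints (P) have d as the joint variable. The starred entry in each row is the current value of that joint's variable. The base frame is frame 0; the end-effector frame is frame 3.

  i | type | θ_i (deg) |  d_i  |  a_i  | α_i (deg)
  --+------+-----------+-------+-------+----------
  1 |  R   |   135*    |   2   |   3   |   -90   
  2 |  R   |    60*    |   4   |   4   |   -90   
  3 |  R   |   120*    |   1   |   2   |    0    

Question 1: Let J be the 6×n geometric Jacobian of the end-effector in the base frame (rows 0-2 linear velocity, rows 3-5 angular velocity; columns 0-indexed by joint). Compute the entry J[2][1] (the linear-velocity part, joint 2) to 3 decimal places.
axis z_1 = (-0.7071,-0.7071,0.0000); lever o_n−o_1 = (-2.0520,-1.1554,-3.0981)
cross product → J_v[:, 1] = (2.1907,-2.1907,-0.6340)
J_ω[:, 1] = z_1
entry J[2][1] = -0.6340

-0.634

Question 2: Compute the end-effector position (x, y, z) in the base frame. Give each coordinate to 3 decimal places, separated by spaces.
after link 1: o_1 = (-2.1213, 2.1213, 2.0000)
after link 2: o_2 = (-6.3640, 0.7071, -1.4641)
after link 3: o_3 = (-4.1733, 0.9659, -1.0981)

-4.173 0.966 -1.098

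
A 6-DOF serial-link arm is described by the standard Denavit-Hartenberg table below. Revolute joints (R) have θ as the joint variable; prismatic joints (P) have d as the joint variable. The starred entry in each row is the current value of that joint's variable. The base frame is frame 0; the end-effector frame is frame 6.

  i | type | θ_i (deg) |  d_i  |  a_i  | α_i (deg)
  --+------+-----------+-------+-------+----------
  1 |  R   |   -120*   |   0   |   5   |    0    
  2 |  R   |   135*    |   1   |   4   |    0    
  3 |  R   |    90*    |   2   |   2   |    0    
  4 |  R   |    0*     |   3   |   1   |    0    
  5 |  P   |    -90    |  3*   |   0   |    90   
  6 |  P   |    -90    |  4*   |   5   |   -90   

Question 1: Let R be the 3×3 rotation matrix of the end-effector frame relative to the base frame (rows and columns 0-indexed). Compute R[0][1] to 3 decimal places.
End-effector y-axis (col 1 of R) = (-0.2588,0.9659,-0.0000)
R[0][1] = -0.2588

-0.259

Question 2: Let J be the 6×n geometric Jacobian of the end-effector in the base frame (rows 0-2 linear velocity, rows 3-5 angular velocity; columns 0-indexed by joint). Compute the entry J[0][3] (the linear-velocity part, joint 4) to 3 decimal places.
axis z_3 = (0.0000,0.0000,1.0000); lever o_n−o_3 = (0.7765,-2.8978,1.0000)
cross product → J_v[:, 3] = (2.8978,0.7765,-0.0000)
J_ω[:, 3] = z_3
entry J[0][3] = 2.8978

2.898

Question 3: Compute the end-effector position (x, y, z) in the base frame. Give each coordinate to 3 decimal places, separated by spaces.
after link 1: o_1 = (-2.5000, -4.3301, 0.0000)
after link 2: o_2 = (1.3637, -3.2949, 1.0000)
after link 3: o_3 = (0.8461, -1.3630, 3.0000)
after link 4: o_4 = (0.5872, -0.3971, 6.0000)
after link 5: o_5 = (0.5872, -0.3971, 9.0000)
after link 6: o_6 = (1.6225, -4.2608, 4.0000)

1.623 -4.261 4.000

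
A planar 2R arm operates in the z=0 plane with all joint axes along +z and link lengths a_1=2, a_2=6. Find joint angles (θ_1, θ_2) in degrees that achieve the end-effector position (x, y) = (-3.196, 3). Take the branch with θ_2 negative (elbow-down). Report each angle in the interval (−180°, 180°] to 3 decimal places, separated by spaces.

cos θ_2 = (19.2144−2²−6²)/(2·2·6) = -0.8661; θ_2 = -150.0047° (elbow-down)
β = atan2(3.0000,-3.1960) = 136.8119°; ψ = atan2(-2.9996,-3.1964) = -136.8194°
θ_1 = β − ψ = 273.6313°

-86.369 -150.005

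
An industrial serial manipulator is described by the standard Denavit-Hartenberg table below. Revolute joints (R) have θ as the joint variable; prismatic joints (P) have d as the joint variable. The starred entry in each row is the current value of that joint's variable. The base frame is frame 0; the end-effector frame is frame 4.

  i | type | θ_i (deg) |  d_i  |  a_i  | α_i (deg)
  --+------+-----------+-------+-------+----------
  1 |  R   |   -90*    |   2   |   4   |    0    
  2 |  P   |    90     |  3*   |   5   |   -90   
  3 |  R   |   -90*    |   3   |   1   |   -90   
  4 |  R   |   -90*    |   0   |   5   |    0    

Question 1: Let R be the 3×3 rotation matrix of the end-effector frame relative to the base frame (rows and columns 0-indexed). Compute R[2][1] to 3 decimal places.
End-effector y-axis (col 1 of R) = (0.0000,-0.0000,1.0000)
R[2][1] = 1.0000

1.000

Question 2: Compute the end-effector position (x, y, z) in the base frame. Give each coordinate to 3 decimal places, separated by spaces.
5.000 4.000 6.000

after link 1: o_1 = (0.0000, -4.0000, 2.0000)
after link 2: o_2 = (5.0000, -4.0000, 5.0000)
after link 3: o_3 = (5.0000, -1.0000, 6.0000)
after link 4: o_4 = (5.0000, 4.0000, 6.0000)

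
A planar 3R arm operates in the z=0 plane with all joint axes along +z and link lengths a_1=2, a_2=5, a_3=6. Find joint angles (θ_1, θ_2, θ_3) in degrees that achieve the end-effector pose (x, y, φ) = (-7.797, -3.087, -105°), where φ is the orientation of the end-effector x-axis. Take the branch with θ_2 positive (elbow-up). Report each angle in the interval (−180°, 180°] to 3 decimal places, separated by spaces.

wrist centre = target − a_3·(cos φ, sin φ) = (-6.2441, 2.7086)
cos θ_2 = (46.3249−2²−5²)/(2·2·5) = 0.8662; θ_2 = 29.9750° (elbow-up)
β = atan2(2.7086,-6.2441) = 156.5498°; ψ = atan2(2.4981,6.3312) = 21.5327°
θ_1 = β − ψ = 135.0171°
θ_3 = φ − θ_1 − θ_2 = 90.0079° (wrapped to (-180°,180°])

135.017 29.975 90.008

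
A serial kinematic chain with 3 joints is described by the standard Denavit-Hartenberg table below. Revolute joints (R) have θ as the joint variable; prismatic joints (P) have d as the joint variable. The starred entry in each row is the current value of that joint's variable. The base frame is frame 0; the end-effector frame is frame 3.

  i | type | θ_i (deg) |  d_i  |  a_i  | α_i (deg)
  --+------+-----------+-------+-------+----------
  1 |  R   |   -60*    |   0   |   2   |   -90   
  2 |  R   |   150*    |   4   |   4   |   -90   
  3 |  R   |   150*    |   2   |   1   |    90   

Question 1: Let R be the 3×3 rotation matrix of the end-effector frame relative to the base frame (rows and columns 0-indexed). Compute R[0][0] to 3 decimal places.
End-effector x-axis (col 0 of R) = (-0.0580,-0.8995,0.4330)
R[0][0] = -0.0580

-0.058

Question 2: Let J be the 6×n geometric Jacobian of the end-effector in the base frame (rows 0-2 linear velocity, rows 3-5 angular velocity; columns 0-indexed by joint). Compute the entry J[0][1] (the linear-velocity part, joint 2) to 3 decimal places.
axis z_1 = (0.8660,0.5000,0.0000); lever o_n−o_1 = (1.1740,4.9665,0.1651)
cross product → J_v[:, 1] = (0.0825,-0.1429,3.7141)
J_ω[:, 1] = z_1
entry J[0][1] = 0.0825

0.083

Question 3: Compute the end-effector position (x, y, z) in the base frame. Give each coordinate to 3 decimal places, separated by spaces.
2.174 3.234 0.165

after link 1: o_1 = (1.0000, -1.7321, 0.0000)
after link 2: o_2 = (2.7321, 3.2679, -2.0000)
after link 3: o_3 = (2.1740, 3.2345, 0.1651)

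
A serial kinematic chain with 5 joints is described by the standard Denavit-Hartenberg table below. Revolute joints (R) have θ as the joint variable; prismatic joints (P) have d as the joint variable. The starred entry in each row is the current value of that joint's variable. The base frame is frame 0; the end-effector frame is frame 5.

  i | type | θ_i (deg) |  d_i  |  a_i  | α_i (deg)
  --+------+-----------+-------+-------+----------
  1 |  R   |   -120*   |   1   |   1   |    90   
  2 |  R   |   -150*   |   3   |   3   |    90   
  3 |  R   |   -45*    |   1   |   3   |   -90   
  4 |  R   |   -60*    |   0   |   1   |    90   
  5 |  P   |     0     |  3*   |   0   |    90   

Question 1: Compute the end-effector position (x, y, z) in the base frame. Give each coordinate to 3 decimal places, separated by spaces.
after link 1: o_1 = (-0.5000, -0.8660, 1.0000)
after link 2: o_2 = (-1.7990, 2.8840, -0.5000)
after link 3: o_3 = (1.2066, 3.8473, -0.6946)
after link 4: o_4 = (1.8824, 4.3107, -0.1214)
after link 5: o_5 = (-0.1291, 4.5009, 2.0962)

-0.129 4.501 2.096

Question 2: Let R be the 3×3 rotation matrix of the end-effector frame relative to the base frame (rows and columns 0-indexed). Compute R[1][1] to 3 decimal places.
End-effector y-axis (col 1 of R) = (-0.6705,0.0634,0.7392)
R[1][1] = 0.0634

0.063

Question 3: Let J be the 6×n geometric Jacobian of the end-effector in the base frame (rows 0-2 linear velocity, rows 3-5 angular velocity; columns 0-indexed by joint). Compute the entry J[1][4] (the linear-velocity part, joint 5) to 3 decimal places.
prismatic axis z_4 = (-0.6705,0.0634,0.7392)
J_v[:, 4] = z_4; J_ω[:, 4] = (0,0,0)
entry J[1][4] = 0.0634

0.063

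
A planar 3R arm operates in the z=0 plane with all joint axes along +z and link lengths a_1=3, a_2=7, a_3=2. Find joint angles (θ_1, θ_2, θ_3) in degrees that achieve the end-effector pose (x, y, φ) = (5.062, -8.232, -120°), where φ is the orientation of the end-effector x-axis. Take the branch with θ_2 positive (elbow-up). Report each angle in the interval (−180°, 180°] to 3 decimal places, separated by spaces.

-90.004 60.004 -90.000

wrist centre = target − a_3·(cos φ, sin φ) = (6.0620, -6.4999)
cos θ_2 = (78.9972−3²−7²)/(2·3·7) = 0.4999; θ_2 = 60.0044° (elbow-up)
β = atan2(-6.4999,6.0620) = -46.9967°; ψ = atan2(6.0624,6.4995) = 43.0073°
θ_1 = β − ψ = -90.0040°
θ_3 = φ − θ_1 − θ_2 = -90.0005° (wrapped to (-180°,180°])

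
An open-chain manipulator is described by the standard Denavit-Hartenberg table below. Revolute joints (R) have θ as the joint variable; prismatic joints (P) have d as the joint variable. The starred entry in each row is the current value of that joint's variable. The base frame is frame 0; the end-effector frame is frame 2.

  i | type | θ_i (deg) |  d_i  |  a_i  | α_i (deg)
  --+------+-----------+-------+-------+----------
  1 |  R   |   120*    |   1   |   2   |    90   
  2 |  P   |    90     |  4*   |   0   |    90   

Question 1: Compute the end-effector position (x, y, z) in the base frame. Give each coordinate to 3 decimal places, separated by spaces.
after link 1: o_1 = (-1.0000, 1.7321, 1.0000)
after link 2: o_2 = (2.4641, 3.7321, 1.0000)

2.464 3.732 1.000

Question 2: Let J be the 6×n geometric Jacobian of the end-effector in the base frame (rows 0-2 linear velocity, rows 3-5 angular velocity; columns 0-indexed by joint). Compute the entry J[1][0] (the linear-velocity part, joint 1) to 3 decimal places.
axis z_0 = ẑ; lever o_n−o_0 = (2.4641,3.7321,1.0000)
cross product → J_v[:, 0] = (-3.7321,2.4641,0.0000)
J_ω[:, 0] = z_0
entry J[1][0] = 2.4641

2.464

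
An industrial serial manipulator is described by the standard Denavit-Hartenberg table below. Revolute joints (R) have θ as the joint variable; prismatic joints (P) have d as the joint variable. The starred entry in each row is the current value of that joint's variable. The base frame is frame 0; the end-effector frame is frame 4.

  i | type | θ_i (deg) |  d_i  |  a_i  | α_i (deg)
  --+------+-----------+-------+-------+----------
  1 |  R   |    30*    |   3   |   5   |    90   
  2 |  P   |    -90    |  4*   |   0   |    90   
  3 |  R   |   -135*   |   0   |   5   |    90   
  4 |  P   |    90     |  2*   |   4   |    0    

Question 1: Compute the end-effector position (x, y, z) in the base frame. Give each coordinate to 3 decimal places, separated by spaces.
1.805 -1.127 7.950

after link 1: o_1 = (4.3301, 2.5000, 3.0000)
after link 2: o_2 = (6.3301, -0.9641, 3.0000)
after link 3: o_3 = (4.5624, 2.0978, 6.5355)
after link 4: o_4 = (1.8054, -1.1270, 7.9497)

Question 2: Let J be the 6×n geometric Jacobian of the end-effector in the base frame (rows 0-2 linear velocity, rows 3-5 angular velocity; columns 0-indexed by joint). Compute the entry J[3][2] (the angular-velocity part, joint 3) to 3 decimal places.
-0.866

axis z_2 = (-0.8660,-0.5000,-0.0000); lever o_n−o_2 = (-4.5248,-0.1629,4.9497)
cross product → J_v[:, 2] = (-2.4749,4.2866,-2.1213)
J_ω[:, 2] = z_2
entry J[3][2] = -0.8660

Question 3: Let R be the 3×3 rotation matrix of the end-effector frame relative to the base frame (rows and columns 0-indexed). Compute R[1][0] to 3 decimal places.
-0.500

End-effector x-axis (col 0 of R) = (-0.8660,-0.5000,-0.0000)
R[1][0] = -0.5000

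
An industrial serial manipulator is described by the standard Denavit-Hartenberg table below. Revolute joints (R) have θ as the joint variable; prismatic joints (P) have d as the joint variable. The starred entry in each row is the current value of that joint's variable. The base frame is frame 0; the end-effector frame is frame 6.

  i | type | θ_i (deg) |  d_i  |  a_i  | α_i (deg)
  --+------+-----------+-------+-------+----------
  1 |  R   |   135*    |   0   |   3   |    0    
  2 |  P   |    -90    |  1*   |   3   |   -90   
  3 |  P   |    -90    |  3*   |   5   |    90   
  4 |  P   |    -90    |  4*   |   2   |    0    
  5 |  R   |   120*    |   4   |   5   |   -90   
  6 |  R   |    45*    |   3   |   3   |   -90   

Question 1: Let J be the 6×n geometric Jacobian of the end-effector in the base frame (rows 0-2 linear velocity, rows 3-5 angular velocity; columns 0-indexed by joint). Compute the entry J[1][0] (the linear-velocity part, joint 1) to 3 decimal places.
-9.219

axis z_0 = ẑ; lever o_n−o_0 = (-9.2188,5.1478,10.6672)
cross product → J_v[:, 0] = (-5.1478,-9.2188,0.0000)
J_ω[:, 0] = z_0
entry J[1][0] = -9.2188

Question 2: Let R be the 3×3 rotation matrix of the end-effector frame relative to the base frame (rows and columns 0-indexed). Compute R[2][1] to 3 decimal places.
0.500

End-effector y-axis (col 1 of R) = (0.6124,-0.6124,0.5000)
R[2][1] = 0.5000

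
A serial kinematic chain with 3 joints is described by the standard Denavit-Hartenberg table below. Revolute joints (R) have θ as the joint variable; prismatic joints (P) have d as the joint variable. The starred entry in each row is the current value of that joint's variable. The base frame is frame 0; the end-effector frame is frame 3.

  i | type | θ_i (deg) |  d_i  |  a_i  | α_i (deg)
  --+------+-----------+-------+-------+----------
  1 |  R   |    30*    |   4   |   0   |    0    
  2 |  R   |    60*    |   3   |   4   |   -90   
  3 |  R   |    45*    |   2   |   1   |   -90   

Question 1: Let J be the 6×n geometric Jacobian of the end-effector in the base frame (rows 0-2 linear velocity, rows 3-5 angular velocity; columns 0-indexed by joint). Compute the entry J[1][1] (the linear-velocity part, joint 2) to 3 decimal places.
axis z_1 = (0.0000,0.0000,1.0000); lever o_n−o_1 = (-2.0000,4.7071,2.2929)
cross product → J_v[:, 1] = (-4.7071,-2.0000,0.0000)
J_ω[:, 1] = z_1
entry J[1][1] = -2.0000

-2.000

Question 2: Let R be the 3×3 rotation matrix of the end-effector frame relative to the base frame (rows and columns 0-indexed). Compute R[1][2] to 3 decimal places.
End-effector z-axis (col 2 of R) = (-0.0000,-0.7071,-0.7071)
R[1][2] = -0.7071

-0.707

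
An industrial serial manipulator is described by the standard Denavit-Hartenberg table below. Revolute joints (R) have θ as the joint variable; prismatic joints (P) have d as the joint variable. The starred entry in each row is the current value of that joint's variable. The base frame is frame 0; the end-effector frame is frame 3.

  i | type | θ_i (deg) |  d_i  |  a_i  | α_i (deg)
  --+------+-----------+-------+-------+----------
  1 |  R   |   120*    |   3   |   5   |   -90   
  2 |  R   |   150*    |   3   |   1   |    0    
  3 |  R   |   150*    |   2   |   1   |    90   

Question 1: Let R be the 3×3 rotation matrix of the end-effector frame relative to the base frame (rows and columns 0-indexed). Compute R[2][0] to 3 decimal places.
0.866

End-effector x-axis (col 0 of R) = (-0.2500,0.4330,0.8660)
R[2][0] = 0.8660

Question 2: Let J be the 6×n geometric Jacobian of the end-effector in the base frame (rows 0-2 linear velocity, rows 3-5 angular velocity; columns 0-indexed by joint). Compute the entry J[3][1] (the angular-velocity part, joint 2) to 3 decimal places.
axis z_1 = (-0.8660,-0.5000,0.0000); lever o_n−o_1 = (-4.1471,-2.8170,0.3660)
cross product → J_v[:, 1] = (-0.1830,0.3170,0.3660)
J_ω[:, 1] = z_1
entry J[3][1] = -0.8660

-0.866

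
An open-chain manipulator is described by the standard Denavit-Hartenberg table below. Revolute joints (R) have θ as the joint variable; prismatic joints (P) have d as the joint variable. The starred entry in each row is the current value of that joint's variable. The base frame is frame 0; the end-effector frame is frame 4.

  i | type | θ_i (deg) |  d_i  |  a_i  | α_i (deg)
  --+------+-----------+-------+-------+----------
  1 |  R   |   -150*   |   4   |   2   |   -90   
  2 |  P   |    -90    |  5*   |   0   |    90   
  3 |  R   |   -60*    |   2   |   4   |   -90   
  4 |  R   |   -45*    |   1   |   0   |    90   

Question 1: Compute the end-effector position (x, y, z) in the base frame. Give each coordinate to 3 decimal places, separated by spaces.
1.018 -1.763 6.866

after link 1: o_1 = (-1.7321, -1.0000, 4.0000)
after link 2: o_2 = (0.7679, -5.3301, 4.0000)
after link 3: o_3 = (0.7679, -1.3301, 6.0000)
after link 4: o_4 = (1.0179, -1.7631, 6.8660)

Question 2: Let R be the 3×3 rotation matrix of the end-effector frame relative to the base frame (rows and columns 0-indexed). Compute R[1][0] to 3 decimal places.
0.884

End-effector x-axis (col 0 of R) = (0.3062,0.8839,0.3536)
R[1][0] = 0.8839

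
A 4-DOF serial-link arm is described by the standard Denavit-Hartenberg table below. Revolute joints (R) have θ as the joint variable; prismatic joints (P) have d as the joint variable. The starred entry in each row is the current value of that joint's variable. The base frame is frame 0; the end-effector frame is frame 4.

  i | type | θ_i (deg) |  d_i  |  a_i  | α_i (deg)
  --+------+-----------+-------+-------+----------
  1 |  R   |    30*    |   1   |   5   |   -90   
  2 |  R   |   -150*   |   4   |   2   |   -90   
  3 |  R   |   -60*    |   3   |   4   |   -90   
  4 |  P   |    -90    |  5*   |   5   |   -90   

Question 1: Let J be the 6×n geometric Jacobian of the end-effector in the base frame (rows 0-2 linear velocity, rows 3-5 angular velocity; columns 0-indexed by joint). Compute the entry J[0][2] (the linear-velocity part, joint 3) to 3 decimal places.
2.442

axis z_2 = (0.4330,0.2500,0.8660); lever o_n−o_2 = (-1.7655,0.0939,10.0933)
cross product → J_v[:, 2] = (2.4420,-5.8995,0.4821)
J_ω[:, 2] = z_2
entry J[0][2] = 2.4420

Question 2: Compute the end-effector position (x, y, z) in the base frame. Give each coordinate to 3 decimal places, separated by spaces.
after link 1: o_1 = (4.3301, 2.5000, 1.0000)
after link 2: o_2 = (0.8301, 5.0981, 2.0000)
after link 3: o_3 = (-1.1029, 7.9821, 5.5981)
after link 4: o_4 = (-0.9354, 5.1920, 12.0933)

-0.935 5.192 12.093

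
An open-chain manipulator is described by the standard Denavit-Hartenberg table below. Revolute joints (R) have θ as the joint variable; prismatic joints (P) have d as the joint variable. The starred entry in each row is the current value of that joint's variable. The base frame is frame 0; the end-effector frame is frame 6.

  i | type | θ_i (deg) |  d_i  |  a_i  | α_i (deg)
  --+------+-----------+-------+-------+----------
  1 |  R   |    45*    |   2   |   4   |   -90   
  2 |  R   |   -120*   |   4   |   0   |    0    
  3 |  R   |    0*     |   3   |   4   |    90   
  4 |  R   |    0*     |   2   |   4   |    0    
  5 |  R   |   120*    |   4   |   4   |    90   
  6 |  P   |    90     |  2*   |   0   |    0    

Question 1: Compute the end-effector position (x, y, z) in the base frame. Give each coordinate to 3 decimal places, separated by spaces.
-11.686 4.527 5.696

after link 1: o_1 = (2.8284, 2.8284, 2.0000)
after link 2: o_2 = (0.0000, 5.6569, 2.0000)
after link 3: o_3 = (-3.5355, 6.3640, 5.4641)
after link 4: o_4 = (-6.1745, 3.7250, 7.9282)
after link 5: o_5 = (-10.3664, 4.4321, 4.1962)
after link 6: o_6 = (-11.6858, 4.5268, 5.6962)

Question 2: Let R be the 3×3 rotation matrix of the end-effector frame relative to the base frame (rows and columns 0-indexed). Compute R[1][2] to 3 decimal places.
0.047

End-effector z-axis (col 2 of R) = (-0.6597,0.0474,0.7500)
R[1][2] = 0.0474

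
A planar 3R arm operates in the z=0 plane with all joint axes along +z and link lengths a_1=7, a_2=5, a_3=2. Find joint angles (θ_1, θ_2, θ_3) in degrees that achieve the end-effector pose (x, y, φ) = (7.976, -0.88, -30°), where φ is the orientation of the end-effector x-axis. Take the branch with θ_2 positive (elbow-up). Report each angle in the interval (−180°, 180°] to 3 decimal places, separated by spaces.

-42.797 119.999 -107.202

wrist centre = target − a_3·(cos φ, sin φ) = (6.2439, 0.1200)
cos θ_2 = (39.0013−7²−5²)/(2·7·5) = -0.5000; θ_2 = 119.9988° (elbow-up)
β = atan2(0.1200,6.2439) = 1.1010°; ψ = atan2(4.3302,4.5001) = 43.8976°
θ_1 = β − ψ = -42.7966°
θ_3 = φ − θ_1 − θ_2 = -107.2021° (wrapped to (-180°,180°])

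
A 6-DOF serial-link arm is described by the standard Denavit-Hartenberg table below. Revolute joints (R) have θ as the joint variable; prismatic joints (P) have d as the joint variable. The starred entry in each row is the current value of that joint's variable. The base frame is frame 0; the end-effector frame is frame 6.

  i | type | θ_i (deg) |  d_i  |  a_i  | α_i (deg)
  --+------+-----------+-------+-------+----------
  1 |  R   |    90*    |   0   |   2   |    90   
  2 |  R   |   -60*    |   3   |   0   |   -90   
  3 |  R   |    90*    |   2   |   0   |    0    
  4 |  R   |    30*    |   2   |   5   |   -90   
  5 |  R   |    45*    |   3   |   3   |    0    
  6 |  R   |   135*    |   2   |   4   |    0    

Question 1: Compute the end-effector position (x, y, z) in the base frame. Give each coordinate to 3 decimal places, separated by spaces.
2.797 0.682 6.041

after link 1: o_1 = (0.0000, 2.0000, 0.0000)
after link 2: o_2 = (3.0000, 2.0000, 0.0000)
after link 3: o_3 = (3.0000, 3.7321, 1.0000)
after link 4: o_4 = (-1.3301, 4.2141, 4.1651)
after link 5: o_5 = (-1.6672, 0.5476, 6.2730)
after link 6: o_6 = (2.7969, 0.6816, 6.0409)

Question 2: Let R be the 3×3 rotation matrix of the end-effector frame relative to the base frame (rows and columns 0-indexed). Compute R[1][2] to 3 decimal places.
-0.433

End-effector z-axis (col 2 of R) = (0.5000,-0.4330,0.7500)
R[1][2] = -0.4330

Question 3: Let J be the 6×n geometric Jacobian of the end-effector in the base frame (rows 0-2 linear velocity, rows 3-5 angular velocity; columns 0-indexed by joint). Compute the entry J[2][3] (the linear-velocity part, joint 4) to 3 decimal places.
0.176

axis z_3 = (0.0000,0.8660,0.5000); lever o_n−o_3 = (-0.2031,-3.0505,5.0409)
cross product → J_v[:, 3] = (5.8908,-0.1016,0.1759)
J_ω[:, 3] = z_3
entry J[2][3] = 0.1759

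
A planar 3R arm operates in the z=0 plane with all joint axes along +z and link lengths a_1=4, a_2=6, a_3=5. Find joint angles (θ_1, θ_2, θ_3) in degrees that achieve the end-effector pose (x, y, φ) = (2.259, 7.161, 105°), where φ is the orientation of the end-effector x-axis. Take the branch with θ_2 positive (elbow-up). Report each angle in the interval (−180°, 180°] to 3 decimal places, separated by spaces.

-60.001 134.998 30.002

wrist centre = target − a_3·(cos φ, sin φ) = (3.5531, 2.3314)
cos θ_2 = (18.0598−4²−6²)/(2·4·6) = -0.7071; θ_2 = 134.9985° (elbow-up)
β = atan2(2.3314,3.5531) = 33.2710°; ψ = atan2(4.2428,-0.2425) = 93.2716°
θ_1 = β − ψ = -60.0007°
θ_3 = φ − θ_1 − θ_2 = 30.0022° (wrapped to (-180°,180°])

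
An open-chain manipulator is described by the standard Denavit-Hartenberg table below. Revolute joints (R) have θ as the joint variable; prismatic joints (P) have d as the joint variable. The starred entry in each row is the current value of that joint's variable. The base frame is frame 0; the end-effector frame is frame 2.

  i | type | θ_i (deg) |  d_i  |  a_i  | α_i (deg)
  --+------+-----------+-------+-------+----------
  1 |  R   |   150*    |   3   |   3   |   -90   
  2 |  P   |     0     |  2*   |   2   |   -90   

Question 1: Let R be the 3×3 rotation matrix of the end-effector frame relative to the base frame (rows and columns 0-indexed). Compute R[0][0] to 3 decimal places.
End-effector x-axis (col 0 of R) = (-0.8660,0.5000,0.0000)
R[0][0] = -0.8660

-0.866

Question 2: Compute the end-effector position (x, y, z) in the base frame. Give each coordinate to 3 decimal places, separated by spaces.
after link 1: o_1 = (-2.5981, 1.5000, 3.0000)
after link 2: o_2 = (-5.3301, 0.7679, 3.0000)

-5.330 0.768 3.000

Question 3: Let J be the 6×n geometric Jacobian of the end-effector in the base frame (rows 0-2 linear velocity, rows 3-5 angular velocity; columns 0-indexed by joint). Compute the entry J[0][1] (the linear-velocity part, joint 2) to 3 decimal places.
-0.500

prismatic axis z_1 = (-0.5000,-0.8660,0.0000)
J_v[:, 1] = z_1; J_ω[:, 1] = (0,0,0)
entry J[0][1] = -0.5000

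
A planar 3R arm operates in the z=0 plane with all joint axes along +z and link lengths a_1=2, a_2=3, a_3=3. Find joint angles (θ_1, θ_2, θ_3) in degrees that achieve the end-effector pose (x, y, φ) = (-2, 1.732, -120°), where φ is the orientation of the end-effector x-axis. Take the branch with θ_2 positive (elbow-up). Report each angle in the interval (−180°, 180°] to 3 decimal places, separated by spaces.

59.999 60.002 119.999

wrist centre = target − a_3·(cos φ, sin φ) = (-0.5000, 4.3301)
cos θ_2 = (18.9996−2²−3²)/(2·2·3) = 0.5000; θ_2 = 60.0024° (elbow-up)
β = atan2(4.3301,-0.5000) = 96.5869°; ψ = atan2(2.5981,3.4999) = 36.5883°
θ_1 = β − ψ = 59.9985°
θ_3 = φ − θ_1 − θ_2 = 119.9990° (wrapped to (-180°,180°])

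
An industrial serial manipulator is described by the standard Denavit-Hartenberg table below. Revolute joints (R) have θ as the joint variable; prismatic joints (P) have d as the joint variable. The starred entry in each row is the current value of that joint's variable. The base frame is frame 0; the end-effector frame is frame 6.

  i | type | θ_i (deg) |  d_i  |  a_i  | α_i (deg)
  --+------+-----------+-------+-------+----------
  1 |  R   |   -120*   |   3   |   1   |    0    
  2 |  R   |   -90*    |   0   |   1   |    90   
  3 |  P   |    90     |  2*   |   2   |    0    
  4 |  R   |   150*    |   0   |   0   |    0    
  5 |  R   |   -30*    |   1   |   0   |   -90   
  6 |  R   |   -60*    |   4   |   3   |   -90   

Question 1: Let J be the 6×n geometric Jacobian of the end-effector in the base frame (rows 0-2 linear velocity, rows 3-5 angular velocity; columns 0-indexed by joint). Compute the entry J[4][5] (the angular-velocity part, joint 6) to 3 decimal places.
axis z_5 = (-0.4330,0.2500,-0.8660); lever o_n−o_5 = (0.6920,2.6005,-4.2141)
cross product → J_v[:, 5] = (1.1986,-2.4240,-1.2990)
J_ω[:, 5] = z_5
entry J[4][5] = 0.2500

0.250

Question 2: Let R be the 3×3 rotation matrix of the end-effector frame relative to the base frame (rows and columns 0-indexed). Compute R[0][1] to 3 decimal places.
0.433

End-effector y-axis (col 1 of R) = (0.4330,-0.2500,0.8660)
R[0][1] = 0.4330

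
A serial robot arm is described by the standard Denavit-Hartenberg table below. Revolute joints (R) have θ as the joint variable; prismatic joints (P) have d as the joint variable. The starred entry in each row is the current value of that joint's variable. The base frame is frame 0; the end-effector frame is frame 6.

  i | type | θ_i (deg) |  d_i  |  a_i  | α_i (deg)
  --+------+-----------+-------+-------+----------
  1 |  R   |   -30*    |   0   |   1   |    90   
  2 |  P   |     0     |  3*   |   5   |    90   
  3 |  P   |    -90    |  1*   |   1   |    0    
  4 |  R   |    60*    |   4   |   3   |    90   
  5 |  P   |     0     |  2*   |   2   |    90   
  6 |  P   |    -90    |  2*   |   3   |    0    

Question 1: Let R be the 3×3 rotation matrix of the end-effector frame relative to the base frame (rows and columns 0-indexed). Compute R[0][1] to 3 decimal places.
End-effector y-axis (col 1 of R) = (1.0000,0.0000,-0.0000)
R[0][1] = 1.0000

1.000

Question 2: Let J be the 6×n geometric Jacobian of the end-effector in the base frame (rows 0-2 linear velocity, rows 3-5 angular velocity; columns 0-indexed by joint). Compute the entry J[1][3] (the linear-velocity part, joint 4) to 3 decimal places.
-5.000

axis z_3 = (-0.0000,-0.0000,-1.0000); lever o_n−o_3 = (5.0000,-1.0000,-2.0000)
cross product → J_v[:, 3] = (-1.0000,-5.0000,0.0000)
J_ω[:, 3] = z_3
entry J[1][3] = -5.0000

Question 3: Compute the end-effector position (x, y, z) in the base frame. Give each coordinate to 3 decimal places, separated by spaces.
9.196 -5.732 -3.000

after link 1: o_1 = (0.8660, -0.5000, 0.0000)
after link 2: o_2 = (3.6962, -5.5981, 0.0000)
after link 3: o_3 = (4.1962, -4.7321, -1.0000)
after link 4: o_4 = (7.1962, -4.7321, -5.0000)
after link 5: o_5 = (9.1962, -2.7321, -5.0000)
after link 6: o_6 = (9.1962, -5.7321, -3.0000)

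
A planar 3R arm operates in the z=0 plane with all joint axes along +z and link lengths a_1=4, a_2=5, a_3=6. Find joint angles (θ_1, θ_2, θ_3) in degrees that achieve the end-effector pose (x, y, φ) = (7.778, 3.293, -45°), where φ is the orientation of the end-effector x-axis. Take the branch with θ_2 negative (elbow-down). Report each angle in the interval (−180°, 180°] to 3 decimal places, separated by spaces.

90.001 -44.999 -90.002

wrist centre = target − a_3·(cos φ, sin φ) = (3.5354, 7.5356)
cos θ_2 = (69.2846−4²−5²)/(2·4·5) = 0.7071; θ_2 = -44.9992° (elbow-down)
β = atan2(7.5356,3.5354) = 64.8663°; ψ = atan2(-3.5355,7.5356) = -25.1347°
θ_1 = β − ψ = 90.0010°
θ_3 = φ − θ_1 − θ_2 = -90.0017° (wrapped to (-180°,180°])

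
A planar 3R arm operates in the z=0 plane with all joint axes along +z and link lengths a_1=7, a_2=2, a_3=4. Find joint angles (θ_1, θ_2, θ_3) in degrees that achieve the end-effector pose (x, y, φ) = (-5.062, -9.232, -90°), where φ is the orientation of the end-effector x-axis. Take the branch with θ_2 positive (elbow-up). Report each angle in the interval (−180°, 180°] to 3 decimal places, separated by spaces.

-150.000 90.005 -30.005

wrist centre = target − a_3·(cos φ, sin φ) = (-5.0620, -5.2320)
cos θ_2 = (52.9977−7²−2²)/(2·7·2) = -0.0001; θ_2 = 90.0048° (elbow-up)
β = atan2(-5.2320,-5.0620) = -134.0539°; ψ = atan2(2.0000,6.9998) = 15.9458°
θ_1 = β − ψ = -149.9996°
θ_3 = φ − θ_1 − θ_2 = -30.0051° (wrapped to (-180°,180°])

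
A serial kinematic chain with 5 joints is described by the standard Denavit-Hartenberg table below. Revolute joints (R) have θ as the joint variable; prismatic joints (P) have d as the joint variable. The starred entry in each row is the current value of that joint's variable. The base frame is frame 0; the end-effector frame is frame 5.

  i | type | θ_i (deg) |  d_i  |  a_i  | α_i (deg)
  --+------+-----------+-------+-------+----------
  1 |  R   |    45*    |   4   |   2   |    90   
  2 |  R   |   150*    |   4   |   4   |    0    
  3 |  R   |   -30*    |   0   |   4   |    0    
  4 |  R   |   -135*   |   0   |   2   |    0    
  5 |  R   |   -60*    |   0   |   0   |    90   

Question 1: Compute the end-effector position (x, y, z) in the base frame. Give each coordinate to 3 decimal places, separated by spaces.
after link 1: o_1 = (1.4142, 1.4142, 4.0000)
after link 2: o_2 = (1.7932, -3.8637, 6.0000)
after link 3: o_3 = (0.3789, -5.2779, 9.4641)
after link 4: o_4 = (1.7450, -3.9119, 8.9465)
after link 5: o_5 = (1.7450, -3.9119, 8.9465)

1.745 -3.912 8.946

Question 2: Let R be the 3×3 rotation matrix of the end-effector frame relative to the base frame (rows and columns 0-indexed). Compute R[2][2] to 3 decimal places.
-0.259

End-effector z-axis (col 2 of R) = (-0.6830,-0.6830,-0.2588)
R[2][2] = -0.2588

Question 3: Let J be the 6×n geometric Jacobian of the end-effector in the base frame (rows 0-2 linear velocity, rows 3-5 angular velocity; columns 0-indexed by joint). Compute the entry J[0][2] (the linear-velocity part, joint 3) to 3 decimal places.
axis z_2 = (0.7071,-0.7071,0.0000); lever o_n−o_2 = (-0.0482,-0.0482,2.9465)
cross product → J_v[:, 2] = (-2.0835,-2.0835,-0.0681)
J_ω[:, 2] = z_2
entry J[0][2] = -2.0835

-2.083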